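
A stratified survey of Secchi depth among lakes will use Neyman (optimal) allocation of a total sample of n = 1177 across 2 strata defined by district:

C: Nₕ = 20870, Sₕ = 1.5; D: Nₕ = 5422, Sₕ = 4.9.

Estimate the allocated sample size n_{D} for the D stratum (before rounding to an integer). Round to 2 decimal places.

540.33

Neyman allocation: nₕ = n·NₕSₕ / Σⱼ NⱼSⱼ.
Σ NⱼSⱼ = 20870·1.5 + 5422·4.9 = 57872.8.
n_{D} = 1177·5422·4.9 / 57872.8 = 540.33.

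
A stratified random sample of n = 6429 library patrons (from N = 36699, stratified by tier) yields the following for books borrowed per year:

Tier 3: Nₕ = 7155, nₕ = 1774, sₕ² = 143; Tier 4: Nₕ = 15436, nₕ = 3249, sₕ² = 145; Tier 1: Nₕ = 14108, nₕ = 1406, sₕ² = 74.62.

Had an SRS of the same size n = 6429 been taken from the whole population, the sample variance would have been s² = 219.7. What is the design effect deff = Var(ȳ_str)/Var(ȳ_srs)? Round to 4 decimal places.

0.5534

Var(ȳ_str) = Σ Wₕ²(1−fₕ)sₕ²/nₕ with Wₕ = Nₕ/36699:
  Tier 3: (7155/36699)²·(1−1774/7155)·143/1774 = 0.0023043402
  Tier 4: (15436/36699)²·(1−3249/15436)·145/3249 = 0.0062336356
  Tier 1: (14108/36699)²·(1−1406/14108)·74.62/1406 = 0.0070615335
  → Var(ȳ_str) = 0.015599509.
Var(ȳ_srs) = (1 − 6429/36699)·219.7/6429 = 0.028186738.
deff = 0.015599509 / 0.028186738 = 0.5534.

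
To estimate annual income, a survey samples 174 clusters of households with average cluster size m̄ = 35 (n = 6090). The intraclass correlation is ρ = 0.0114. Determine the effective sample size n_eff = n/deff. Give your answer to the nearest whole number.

deff = 1 + (35 − 1)·0.0114 = 1 + 0.3876 = 1.3876.
n_eff = 6090 / 1.3876 = 4389.

4389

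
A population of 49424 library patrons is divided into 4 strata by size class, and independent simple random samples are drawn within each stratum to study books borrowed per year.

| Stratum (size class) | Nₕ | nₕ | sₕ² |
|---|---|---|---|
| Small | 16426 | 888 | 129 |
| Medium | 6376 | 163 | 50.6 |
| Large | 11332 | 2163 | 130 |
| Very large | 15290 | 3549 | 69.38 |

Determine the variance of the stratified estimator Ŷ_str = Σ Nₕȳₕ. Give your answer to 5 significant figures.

5.9129 × 10^7

Var(Ŷ_str) = Σₕ Nₕ²(1 − fₕ)sₕ²/nₕ.
Small: 16426²·(1 − 888/16426)·129/888 = 3.7076923 × 10^7.
Medium: 6376²·(1 − 163/6376)·50.6/163 = 1.2297379 × 10^7.
Large: 11332²·(1 − 2163/11332)·130/2163 = 6.2447545 × 10^6.
Very large: 15290²·(1 − 3549/15290)·69.38/3549 = 3.5094646 × 10^6.
Sum = 5.9128521 × 10^7.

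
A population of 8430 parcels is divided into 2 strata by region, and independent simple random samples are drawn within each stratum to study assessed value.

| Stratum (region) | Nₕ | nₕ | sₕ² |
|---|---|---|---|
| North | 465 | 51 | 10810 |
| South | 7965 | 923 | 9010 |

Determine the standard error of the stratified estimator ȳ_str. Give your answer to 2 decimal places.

Var(ȳ_str) = Σₕ Wₕ²(1 − fₕ)sₕ²/nₕ with Wₕ = Nₕ/N, N = 8430.
North: Wₕ = 0.05516014; term = 0.05516014²·(1 − 0.10967742)·10810/51 = 0.57418741.
South: Wₕ = 0.94483986; term = 0.94483986²·(1 − 0.11588198)·9010/923 = 7.7045937.
Sum = 8.2787811.
SE = √(8.2787811) = 2.88.

2.88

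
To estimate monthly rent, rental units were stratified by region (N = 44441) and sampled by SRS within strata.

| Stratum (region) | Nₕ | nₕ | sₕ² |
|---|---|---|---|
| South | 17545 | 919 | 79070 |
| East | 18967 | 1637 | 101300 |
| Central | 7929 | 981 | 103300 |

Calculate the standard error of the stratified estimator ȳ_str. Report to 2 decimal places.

5.09

Var(ȳ_str) = Σₕ Wₕ²(1 − fₕ)sₕ²/nₕ with Wₕ = Nₕ/N, N = 44441.
South: Wₕ = 0.39479310; term = 0.39479310²·(1 − 0.05237960)·79070/919 = 12.707781.
East: Wₕ = 0.42679058; term = 0.42679058²·(1 − 0.08630780)·101300/1637 = 10.298888.
Central: Wₕ = 0.17841633; term = 0.17841633²·(1 − 0.12372304)·103300/981 = 2.9372567.
Sum = 25.943926.
SE = √(25.943926) = 5.09.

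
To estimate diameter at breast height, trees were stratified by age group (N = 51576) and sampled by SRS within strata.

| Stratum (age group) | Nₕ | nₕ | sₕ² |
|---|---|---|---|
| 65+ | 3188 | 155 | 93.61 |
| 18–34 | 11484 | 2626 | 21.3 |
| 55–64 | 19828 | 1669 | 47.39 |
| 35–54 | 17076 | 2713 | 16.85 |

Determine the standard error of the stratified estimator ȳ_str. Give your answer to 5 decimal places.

Var(ȳ_str) = Σₕ Wₕ²(1 − fₕ)sₕ²/nₕ with Wₕ = Nₕ/N, N = 51576.
65+: Wₕ = 0.06181170; term = 0.06181170²·(1 − 0.04861982)·93.61/155 = 0.00219526.
18–34: Wₕ = 0.22266170; term = 0.22266170²·(1 − 0.22866597)·21.3/2626 = 3.1018331 × 10^-4.
55–64: Wₕ = 0.38444238; term = 0.38444238²·(1 − 0.08417390)·47.39/1669 = 0.0038433143.
35–54: Wₕ = 0.33108423; term = 0.33108423²·(1 − 0.15887796)·16.85/2713 = 5.7264583 × 10^-4.
Sum = 0.0069214034.
SE = √(0.0069214034) = 0.08319.

0.08319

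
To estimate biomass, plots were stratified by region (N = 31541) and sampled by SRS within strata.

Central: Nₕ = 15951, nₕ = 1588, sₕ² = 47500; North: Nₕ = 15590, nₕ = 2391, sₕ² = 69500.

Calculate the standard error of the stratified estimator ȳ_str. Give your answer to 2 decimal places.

3.59

Var(ȳ_str) = Σₕ Wₕ²(1 − fₕ)sₕ²/nₕ with Wₕ = Nₕ/N, N = 31541.
Central: Wₕ = 0.50572271; term = 0.50572271²·(1 − 0.09955489)·47500/1588 = 6.8885096.
North: Wₕ = 0.49427729; term = 0.49427729²·(1 − 0.15336754)·69500/2391 = 6.0123113.
Sum = 12.900821.
SE = √(12.900821) = 3.59.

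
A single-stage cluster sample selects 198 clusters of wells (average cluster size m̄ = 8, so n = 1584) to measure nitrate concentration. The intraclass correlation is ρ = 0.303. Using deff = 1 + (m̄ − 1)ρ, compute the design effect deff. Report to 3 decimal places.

deff = 1 + (8 − 1)·0.303 = 1 + 2.121 = 3.121.

3.121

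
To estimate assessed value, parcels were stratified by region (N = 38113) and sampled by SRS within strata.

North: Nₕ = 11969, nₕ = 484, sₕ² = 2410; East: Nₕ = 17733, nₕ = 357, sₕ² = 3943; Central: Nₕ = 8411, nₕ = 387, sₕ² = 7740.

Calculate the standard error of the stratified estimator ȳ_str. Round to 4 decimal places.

Var(ȳ_str) = Σₕ Wₕ²(1 − fₕ)sₕ²/nₕ with Wₕ = Nₕ/N, N = 38113.
North: Wₕ = 0.31403983; term = 0.31403983²·(1 − 0.04043780)·2410/484 = 0.47120976.
East: Wₕ = 0.46527432; term = 0.46527432²·(1 − 0.02013196)·3943/357 = 2.3428491.
Central: Wₕ = 0.22068586; term = 0.22068586²·(1 − 0.04601118)·7740/387 = 0.92922798.
Sum = 3.7432868.
SE = √(3.7432868) = 1.9348.

1.9348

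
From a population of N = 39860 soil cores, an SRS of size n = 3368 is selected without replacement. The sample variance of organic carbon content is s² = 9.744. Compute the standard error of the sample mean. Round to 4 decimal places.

0.0515

Under SRS without replacement, Var(ȳ) = (1 − f)·s²/n with f = n/N = 3368/39860 = 0.08449574.
Var(ȳ) = (1 − 0.08449574)·9.744/3368 = 0.91550426·0.0028931116 = 0.002648656.
SE(ȳ) = √(0.002648656) = 0.0515.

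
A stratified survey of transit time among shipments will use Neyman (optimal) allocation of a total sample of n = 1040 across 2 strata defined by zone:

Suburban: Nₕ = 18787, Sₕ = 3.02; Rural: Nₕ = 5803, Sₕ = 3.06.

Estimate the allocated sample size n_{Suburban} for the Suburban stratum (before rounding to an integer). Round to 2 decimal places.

792.09

Neyman allocation: nₕ = n·NₕSₕ / Σⱼ NⱼSⱼ.
Σ NⱼSⱼ = 18787·3.02 + 5803·3.06 = 74493.92.
n_{Suburban} = 1040·18787·3.02 / 74493.92 = 792.09.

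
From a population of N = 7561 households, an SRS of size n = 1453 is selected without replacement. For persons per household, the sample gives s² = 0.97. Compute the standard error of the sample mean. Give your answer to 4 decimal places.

Under SRS without replacement, Var(ȳ) = (1 − f)·s²/n with f = n/N = 1453/7561 = 0.19217035.
Var(ȳ) = (1 − 0.19217035)·0.97/1453 = 0.80782965·6.6758431 × 10^-4 = 5.392944 × 10^-4.
SE(ȳ) = √(5.392944 × 10^-4) = 0.0232.

0.0232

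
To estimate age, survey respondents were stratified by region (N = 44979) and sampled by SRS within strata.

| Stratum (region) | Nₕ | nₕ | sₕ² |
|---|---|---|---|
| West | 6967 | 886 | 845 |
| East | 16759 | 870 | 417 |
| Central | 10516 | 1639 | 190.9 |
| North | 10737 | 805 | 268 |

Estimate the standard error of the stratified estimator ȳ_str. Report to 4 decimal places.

Var(ȳ_str) = Σₕ Wₕ²(1 − fₕ)sₕ²/nₕ with Wₕ = Nₕ/N, N = 44979.
West: Wₕ = 0.15489451; term = 0.15489451²·(1 − 0.12717095)·845/886 = 0.019972122.
East: Wₕ = 0.37259610; term = 0.37259610²·(1 − 0.05191241)·417/870 = 0.063087291.
Central: Wₕ = 0.23379799; term = 0.23379799²·(1 − 0.15585774)·190.9/1639 = 0.0053743282.
North: Wₕ = 0.23871140; term = 0.23871140²·(1 − 0.07497439)·268/805 = 0.017548459.
Sum = 0.1059822.
SE = √(0.1059822) = 0.3255.

0.3255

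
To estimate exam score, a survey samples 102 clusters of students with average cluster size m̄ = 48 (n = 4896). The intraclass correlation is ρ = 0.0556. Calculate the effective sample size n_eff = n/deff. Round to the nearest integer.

deff = 1 + (48 − 1)·0.0556 = 1 + 2.6132 = 3.6132.
n_eff = 4896 / 3.6132 = 1355.

1355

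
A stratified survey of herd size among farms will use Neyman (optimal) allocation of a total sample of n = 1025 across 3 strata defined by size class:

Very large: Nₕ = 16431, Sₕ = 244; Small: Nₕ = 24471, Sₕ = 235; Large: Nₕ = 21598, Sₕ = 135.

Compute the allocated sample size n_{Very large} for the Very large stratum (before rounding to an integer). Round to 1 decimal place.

Neyman allocation: nₕ = n·NₕSₕ / Σⱼ NⱼSⱼ.
Σ NⱼSⱼ = 16431·244 + 24471·235 + 21598·135 = 1.2675579 × 10^7.
n_{Very large} = 1025·16431·244 / (1.2675579 × 10^7) = 324.2.

324.2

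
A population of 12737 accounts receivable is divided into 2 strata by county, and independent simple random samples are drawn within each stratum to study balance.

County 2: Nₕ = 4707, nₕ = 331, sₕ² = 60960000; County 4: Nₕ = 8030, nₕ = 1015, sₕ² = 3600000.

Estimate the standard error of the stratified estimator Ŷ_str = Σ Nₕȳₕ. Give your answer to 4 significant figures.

Var(Ŷ_str) = Σₕ Nₕ²(1 − fₕ)sₕ²/nₕ.
County 2: 4707²·(1 − 331/4707)·60960000/331 = 3.7934859 × 10^12.
County 4: 8030²·(1 − 1015/8030)·3600000/1015 = 1.9979273 × 10^11.
Sum = 3.9932786 × 10^12.
SE = √(3.9932786 × 10^12) = 1.998 × 10^6.

1.998 × 10^6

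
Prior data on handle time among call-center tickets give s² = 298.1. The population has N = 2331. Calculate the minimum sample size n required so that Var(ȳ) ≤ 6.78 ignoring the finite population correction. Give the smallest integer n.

44

Without fpc, n₀ = s²/D = 298.1/6.78 = 43.9676.
Rounding up, n = 44.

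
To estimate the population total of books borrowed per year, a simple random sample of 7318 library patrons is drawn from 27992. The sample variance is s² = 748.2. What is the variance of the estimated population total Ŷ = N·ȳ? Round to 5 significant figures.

Var(Ŷ) = N²·Var(ȳ) = N²·(1 − n/N)·s²/n.
f = 7318/27992 = 0.26143184; Var(ȳ) = 0.73856816·748.2/7318 = 0.075511984.
Var(Ŷ) = 27992² · 0.075511984 = 5.9167571 × 10^7.

5.9168 × 10^7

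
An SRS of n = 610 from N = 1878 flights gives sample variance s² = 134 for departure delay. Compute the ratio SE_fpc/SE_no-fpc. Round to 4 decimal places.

f = n/N = 610/1878 = 0.32481363.
SE_no-fpc = √(s²/n) = 0.46869194; SE_fpc = √((1−f)s²/n) = 0.38512287.
Ratio = √(1−f) = 0.82169725.

0.8217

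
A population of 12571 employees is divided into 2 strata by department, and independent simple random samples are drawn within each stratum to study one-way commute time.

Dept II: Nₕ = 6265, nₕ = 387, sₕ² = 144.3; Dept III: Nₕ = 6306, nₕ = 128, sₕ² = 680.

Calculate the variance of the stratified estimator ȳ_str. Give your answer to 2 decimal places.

1.40

Var(ȳ_str) = Σₕ Wₕ²(1 − fₕ)sₕ²/nₕ with Wₕ = Nₕ/N, N = 12571.
Dept II: Wₕ = 0.49836926; term = 0.49836926²·(1 − 0.06177175)·144.3/387 = 0.086889314.
Dept III: Wₕ = 0.50163074; term = 0.50163074²·(1 − 0.02029813)·680/128 = 1.3096678.
Sum = 1.3965571.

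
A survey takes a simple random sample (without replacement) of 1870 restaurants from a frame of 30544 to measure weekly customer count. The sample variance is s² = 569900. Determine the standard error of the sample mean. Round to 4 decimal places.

16.9145

Under SRS without replacement, Var(ȳ) = (1 − f)·s²/n with f = n/N = 1870/30544 = 0.06122315.
Var(ȳ) = (1 − 0.06122315)·569900/1870 = 0.93877685·304.75936 = 286.10103.
SE(ȳ) = √(286.10103) = 16.9145.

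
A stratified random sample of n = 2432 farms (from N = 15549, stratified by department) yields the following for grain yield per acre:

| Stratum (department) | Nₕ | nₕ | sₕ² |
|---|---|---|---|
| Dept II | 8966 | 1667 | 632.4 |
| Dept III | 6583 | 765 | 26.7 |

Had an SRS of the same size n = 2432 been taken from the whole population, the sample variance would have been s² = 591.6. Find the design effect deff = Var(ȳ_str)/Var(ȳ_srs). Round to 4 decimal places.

0.5273

Var(ȳ_str) = Σ Wₕ²(1−fₕ)sₕ²/nₕ with Wₕ = Nₕ/15549:
  Dept II: (8966/15549)²·(1−1667/8966)·632.4/1667 = 0.10268652
  Dept III: (6583/15549)²·(1−765/6583)·26.7/765 = 0.0055289476
  → Var(ȳ_str) = 0.10821547.
Var(ȳ_srs) = (1 − 2432/15549)·591.6/2432 = 0.20520912.
deff = 0.10821547 / 0.20520912 = 0.5273.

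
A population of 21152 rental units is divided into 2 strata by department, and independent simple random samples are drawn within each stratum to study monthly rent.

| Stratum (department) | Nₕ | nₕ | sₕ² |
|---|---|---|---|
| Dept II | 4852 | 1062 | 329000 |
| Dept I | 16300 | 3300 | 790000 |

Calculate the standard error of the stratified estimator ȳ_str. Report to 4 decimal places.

Var(ȳ_str) = Σₕ Wₕ²(1 − fₕ)sₕ²/nₕ with Wₕ = Nₕ/N, N = 21152.
Dept II: Wₕ = 0.22938729; term = 0.22938729²·(1 − 0.21887881)·329000/1062 = 12.732935.
Dept I: Wₕ = 0.77061271; term = 0.77061271²·(1 − 0.20245399)·790000/3300 = 113.38125.
Sum = 126.11419.
SE = √(126.11419) = 11.2301.

11.2301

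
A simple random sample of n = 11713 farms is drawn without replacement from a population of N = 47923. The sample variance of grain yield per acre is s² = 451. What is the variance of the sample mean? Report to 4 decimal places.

0.0291

Under SRS without replacement, Var(ȳ) = (1 − f)·s²/n with f = n/N = 11713/47923 = 0.24441291.
Var(ȳ) = (1 − 0.24441291)·451/11713 = 0.75558709·0.038504226 = 0.029093296.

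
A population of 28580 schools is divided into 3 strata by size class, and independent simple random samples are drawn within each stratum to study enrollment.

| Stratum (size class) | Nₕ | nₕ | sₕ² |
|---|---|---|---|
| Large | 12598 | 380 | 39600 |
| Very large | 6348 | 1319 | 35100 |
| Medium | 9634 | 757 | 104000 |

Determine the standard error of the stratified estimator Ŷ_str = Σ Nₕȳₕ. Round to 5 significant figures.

169230

Var(Ŷ_str) = Σₕ Nₕ²(1 − fₕ)sₕ²/nₕ.
Large: 12598²·(1 − 380/12598)·39600/380 = 1.6040331 × 10^10.
Very large: 6348²·(1 − 1319/6348)·35100/1319 = 8.4953421 × 10^8.
Medium: 9634²·(1 − 757/9634)·104000/757 = 1.1749255 × 10^10.
Sum = 2.863912 × 10^10.
SE = √(2.863912 × 10^10) = 169230.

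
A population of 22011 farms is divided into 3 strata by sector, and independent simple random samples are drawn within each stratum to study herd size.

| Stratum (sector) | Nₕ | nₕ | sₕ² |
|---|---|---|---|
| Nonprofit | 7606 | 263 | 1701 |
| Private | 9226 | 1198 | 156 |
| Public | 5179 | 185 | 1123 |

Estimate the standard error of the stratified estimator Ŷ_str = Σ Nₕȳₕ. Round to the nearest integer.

Var(Ŷ_str) = Σₕ Nₕ²(1 − fₕ)sₕ²/nₕ.
Nonprofit: 7606²·(1 − 263/7606)·1701/263 = 3.6122551 × 10^8.
Private: 9226²·(1 − 1198/9226)·156/1198 = 9.6446971 × 10^6.
Public: 5179²·(1 − 185/5179)·1123/185 = 1.5700102 × 10^8.
Sum = 5.2787123 × 10^8.
SE = √(5.2787123 × 10^8) = 22975.

22975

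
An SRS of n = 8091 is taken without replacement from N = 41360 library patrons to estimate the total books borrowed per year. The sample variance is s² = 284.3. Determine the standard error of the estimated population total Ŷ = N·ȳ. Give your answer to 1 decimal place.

6953.4

Var(Ŷ) = N²·Var(ȳ) = N²·(1 − n/N)·s²/n.
f = 8091/41360 = 0.19562379; Var(ȳ) = 0.80437621·284.3/8091 = 0.028264016.
Var(Ŷ) = 41360² · 0.028264016 = 4.8349828 × 10^7.
SE(Ŷ) = √(4.8349828 × 10^7) = 6953.4.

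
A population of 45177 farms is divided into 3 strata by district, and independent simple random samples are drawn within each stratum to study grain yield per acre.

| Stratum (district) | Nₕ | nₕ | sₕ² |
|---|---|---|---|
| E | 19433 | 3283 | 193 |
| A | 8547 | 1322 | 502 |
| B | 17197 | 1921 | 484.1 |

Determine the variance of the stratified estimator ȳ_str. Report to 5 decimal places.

Var(ȳ_str) = Σₕ Wₕ²(1 − fₕ)sₕ²/nₕ with Wₕ = Nₕ/N, N = 45177.
E: Wₕ = 0.43015251; term = 0.43015251²·(1 − 0.16893943)·193/3283 = 0.0090399084.
A: Wₕ = 0.18918919; term = 0.18918919²·(1 − 0.15467415)·502/1322 = 0.01148918.
B: Wₕ = 0.38065830; term = 0.38065830²·(1 − 0.11170553)·484.1/1921 = 0.032436597.
Sum = 0.052965685.

0.05297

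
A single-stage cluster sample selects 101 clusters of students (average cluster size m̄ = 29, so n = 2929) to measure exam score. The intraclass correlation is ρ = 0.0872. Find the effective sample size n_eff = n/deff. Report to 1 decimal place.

851.1

deff = 1 + (29 − 1)·0.0872 = 1 + 2.4416 = 3.4416.
n_eff = 2929 / 3.4416 = 851.1.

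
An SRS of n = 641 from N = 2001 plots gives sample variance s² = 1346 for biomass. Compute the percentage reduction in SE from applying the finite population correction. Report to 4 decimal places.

17.5585

f = n/N = 641/2001 = 0.32033983.
SE_no-fpc = √(s²/n) = 1.4490838; SE_fpc = √((1−f)s²/n) = 1.1946465.
Ratio = √(1−f) = 0.82441505. Reduction = 100·(1 − 0.82441505) = 17.5585%.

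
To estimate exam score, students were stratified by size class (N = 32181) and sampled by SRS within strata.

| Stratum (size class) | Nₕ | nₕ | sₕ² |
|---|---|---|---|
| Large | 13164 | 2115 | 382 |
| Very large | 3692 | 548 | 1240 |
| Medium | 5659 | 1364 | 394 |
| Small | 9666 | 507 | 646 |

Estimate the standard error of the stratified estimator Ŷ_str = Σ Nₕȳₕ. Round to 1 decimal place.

13128.6

Var(Ŷ_str) = Σₕ Nₕ²(1 − fₕ)sₕ²/nₕ.
Large: 13164²·(1 − 2115/13164)·382/2115 = 2.6270228 × 10^7.
Very large: 3692²·(1 − 548/3692)·1240/548 = 2.6265481 × 10^7.
Medium: 5659²·(1 − 1364/5659)·394/1364 = 7.0207695 × 10^6.
Small: 9666²·(1 − 507/9666)·646/507 = 1.1280268 × 10^8.
Sum = 1.7235916 × 10^8.
SE = √(1.7235916 × 10^8) = 13128.6.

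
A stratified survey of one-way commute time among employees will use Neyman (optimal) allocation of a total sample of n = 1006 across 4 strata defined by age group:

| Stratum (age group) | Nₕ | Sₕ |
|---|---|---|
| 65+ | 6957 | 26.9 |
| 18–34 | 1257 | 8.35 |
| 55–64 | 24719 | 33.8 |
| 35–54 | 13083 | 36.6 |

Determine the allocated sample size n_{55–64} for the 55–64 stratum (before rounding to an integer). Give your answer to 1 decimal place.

555.9

Neyman allocation: nₕ = n·NₕSₕ / Σⱼ NⱼSⱼ.
Σ NⱼSⱼ = 6957·26.9 + 1257·8.35 + 24719·33.8 + 13083·36.6 = 1.5119792 × 10^6.
n_{55–64} = 1006·24719·33.8 / (1.5119792 × 10^6) = 555.9.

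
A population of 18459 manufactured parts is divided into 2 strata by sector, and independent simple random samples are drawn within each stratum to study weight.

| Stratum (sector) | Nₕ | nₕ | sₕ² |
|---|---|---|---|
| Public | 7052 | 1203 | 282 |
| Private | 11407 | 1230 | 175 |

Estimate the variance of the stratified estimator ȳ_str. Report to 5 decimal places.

0.07685

Var(ȳ_str) = Σₕ Wₕ²(1 − fₕ)sₕ²/nₕ with Wₕ = Nₕ/N, N = 18459.
Public: Wₕ = 0.38203586; term = 0.38203586²·(1 − 0.17058990)·282/1203 = 0.028376646.
Private: Wₕ = 0.61796414; term = 0.61796414²·(1 − 0.10782853)·175/1230 = 0.048473883.
Sum = 0.076850529.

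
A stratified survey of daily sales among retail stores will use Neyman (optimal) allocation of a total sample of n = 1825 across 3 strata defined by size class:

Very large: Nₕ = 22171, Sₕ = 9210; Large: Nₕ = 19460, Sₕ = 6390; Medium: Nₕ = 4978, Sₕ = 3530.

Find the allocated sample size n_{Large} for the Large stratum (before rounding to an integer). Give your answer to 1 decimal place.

Neyman allocation: nₕ = n·NₕSₕ / Σⱼ NⱼSⱼ.
Σ NⱼSⱼ = 22171·9210 + 19460·6390 + 4978·3530 = 3.4611665 × 10^8.
n_{Large} = 1825·19460·6390 / (3.4611665 × 10^8) = 655.7.

655.7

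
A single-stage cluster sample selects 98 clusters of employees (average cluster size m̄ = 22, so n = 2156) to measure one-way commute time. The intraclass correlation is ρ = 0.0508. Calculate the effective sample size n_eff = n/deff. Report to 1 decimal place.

1043.2

deff = 1 + (22 − 1)·0.0508 = 1 + 1.0668 = 2.0668.
n_eff = 2156 / 2.0668 = 1043.2.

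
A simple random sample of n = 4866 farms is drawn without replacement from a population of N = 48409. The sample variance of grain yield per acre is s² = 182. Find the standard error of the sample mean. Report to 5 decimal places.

0.18342

Under SRS without replacement, Var(ȳ) = (1 − f)·s²/n with f = n/N = 4866/48409 = 0.10051850.
Var(ȳ) = (1 − 0.10051850)·182/4866 = 0.89948150·0.037402384 = 0.033642752.
SE(ȳ) = √(0.033642752) = 0.18342.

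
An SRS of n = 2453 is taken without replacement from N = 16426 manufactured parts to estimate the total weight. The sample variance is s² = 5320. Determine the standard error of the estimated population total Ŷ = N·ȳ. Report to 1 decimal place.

22310.9

Var(Ŷ) = N²·Var(ȳ) = N²·(1 − n/N)·s²/n.
f = 2453/16426 = 0.14933642; Var(ȳ) = 0.85066358·5320/2453 = 1.8448962.
Var(Ŷ) = 16426² · 1.8448962 = 4.9777786 × 10^8.
SE(Ŷ) = √(4.9777786 × 10^8) = 22310.9.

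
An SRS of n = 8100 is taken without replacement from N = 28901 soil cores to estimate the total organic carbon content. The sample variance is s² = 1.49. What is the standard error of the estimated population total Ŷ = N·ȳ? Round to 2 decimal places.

332.54

Var(Ŷ) = N²·Var(ȳ) = N²·(1 − n/N)·s²/n.
f = 8100/28901 = 0.28026712; Var(ȳ) = 0.71973288·1.49/8100 = 1.3239531 × 10^-4.
Var(Ŷ) = 28901² · (1.3239531 × 10^-4) = 110585.54.
SE(Ŷ) = √(110585.54) = 332.54.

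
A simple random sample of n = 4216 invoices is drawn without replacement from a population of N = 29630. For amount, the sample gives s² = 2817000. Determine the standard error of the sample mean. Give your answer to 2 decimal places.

Under SRS without replacement, Var(ȳ) = (1 − f)·s²/n with f = n/N = 4216/29630 = 0.14228822.
Var(ȳ) = (1 − 0.14228822)·2817000/4216 = 0.85771178·668.16888 = 573.09632.
SE(ȳ) = √(573.09632) = 23.94.

23.94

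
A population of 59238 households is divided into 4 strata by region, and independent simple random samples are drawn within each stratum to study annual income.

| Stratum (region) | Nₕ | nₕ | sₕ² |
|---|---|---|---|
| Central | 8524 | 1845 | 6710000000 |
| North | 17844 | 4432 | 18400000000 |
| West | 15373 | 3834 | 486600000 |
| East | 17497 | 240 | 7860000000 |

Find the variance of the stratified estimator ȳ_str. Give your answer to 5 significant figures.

3.1666 × 10^6

Var(ȳ_str) = Σₕ Wₕ²(1 − fₕ)sₕ²/nₕ with Wₕ = Nₕ/N, N = 59238.
Central: Wₕ = 0.14389412; term = 0.14389412²·(1 − 0.21644768)·6710000000/1845 = 59003.838.
North: Wₕ = 0.30122556; term = 0.30122556²·(1 − 0.24837480)·18400000000/4432 = 283141.19.
West: Wₕ = 0.25951248; term = 0.25951248²·(1 − 0.24939830)·486600000/3834 = 6415.7292.
East: Wₕ = 0.29536784; term = 0.29536784²·(1 − 0.01371664)·7860000000/240 = 2.8179898 × 10^6.
Sum = 3.1665506 × 10^6.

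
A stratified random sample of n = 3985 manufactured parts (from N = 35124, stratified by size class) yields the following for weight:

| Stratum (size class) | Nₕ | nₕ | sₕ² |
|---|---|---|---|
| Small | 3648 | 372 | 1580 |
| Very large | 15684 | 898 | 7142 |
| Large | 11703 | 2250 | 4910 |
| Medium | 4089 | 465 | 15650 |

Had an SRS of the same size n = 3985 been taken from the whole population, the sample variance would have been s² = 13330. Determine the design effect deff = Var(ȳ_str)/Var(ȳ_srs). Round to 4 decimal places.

Var(ȳ_str) = Σ Wₕ²(1−fₕ)sₕ²/nₕ with Wₕ = Nₕ/35124:
  Small: (3648/35124)²·(1−372/3648)·1580/372 = 0.04114385
  Very large: (15684/35124)²·(1−898/15684)·7142/898 = 1.4950066
  Large: (11703/35124)²·(1−2250/11703)·4910/2250 = 0.19568516
  Medium: (4089/35124)²·(1−465/4089)·15650/465 = 0.40425812
  → Var(ȳ_str) = 2.1360937.
Var(ȳ_srs) = (1 − 3985/35124)·13330/3985 = 2.9655313.
deff = 2.1360937 / 2.9655313 = 0.7203.

0.7203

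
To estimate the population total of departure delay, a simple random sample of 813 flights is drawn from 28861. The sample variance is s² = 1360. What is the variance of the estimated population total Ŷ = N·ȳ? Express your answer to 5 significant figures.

Var(Ŷ) = N²·Var(ȳ) = N²·(1 − n/N)·s²/n.
f = 813/28861 = 0.02816950; Var(ȳ) = 0.97183050·1360/813 = 1.6256943.
Var(Ŷ) = 28861² · 1.6256943 = 1.354134 × 10^9.

1.3541 × 10^9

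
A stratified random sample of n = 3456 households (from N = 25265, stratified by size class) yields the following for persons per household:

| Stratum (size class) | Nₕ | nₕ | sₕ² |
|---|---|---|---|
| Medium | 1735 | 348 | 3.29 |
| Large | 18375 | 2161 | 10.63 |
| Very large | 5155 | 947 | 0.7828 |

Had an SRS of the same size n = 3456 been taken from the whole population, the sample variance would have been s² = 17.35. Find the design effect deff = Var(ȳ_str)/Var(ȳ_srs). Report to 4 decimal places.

0.5445

Var(ȳ_str) = Σ Wₕ²(1−fₕ)sₕ²/nₕ with Wₕ = Nₕ/25265:
  Medium: (1735/25265)²·(1−348/1735)·3.29/348 = 3.5641337 × 10^-5
  Large: (18375/25265)²·(1−2161/18375)·10.63/2161 = 0.0022959235
  Very large: (5155/25265)²·(1−947/5155)·0.7828/947 = 2.8090963 × 10^-5
  → Var(ȳ_str) = 0.0023596558.
Var(ȳ_srs) = (1 − 3456/25265)·17.35/3456 = 0.0043335339.
deff = 0.0023596558 / 0.0043335339 = 0.5445.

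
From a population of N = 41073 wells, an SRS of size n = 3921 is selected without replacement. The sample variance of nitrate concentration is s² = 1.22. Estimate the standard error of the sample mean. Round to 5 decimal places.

0.01678

Under SRS without replacement, Var(ȳ) = (1 − f)·s²/n with f = n/N = 3921/41073 = 0.09546417.
Var(ȳ) = (1 − 0.09546417)·1.22/3921 = 0.90453583·3.1114512 × 10^-4 = 2.814419 × 10^-4.
SE(ȳ) = √(2.814419 × 10^-4) = 0.01678.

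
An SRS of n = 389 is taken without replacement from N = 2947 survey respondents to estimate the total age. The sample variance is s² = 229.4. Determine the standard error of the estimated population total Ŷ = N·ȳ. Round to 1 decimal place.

2108.4

Var(Ŷ) = N²·Var(ȳ) = N²·(1 − n/N)·s²/n.
f = 389/2947 = 0.13199864; Var(ȳ) = 0.86800136·229.4/389 = 0.51187535.
Var(Ŷ) = 2947² · 0.51187535 = 4.4455396 × 10^6.
SE(Ŷ) = √(4.4455396 × 10^6) = 2108.4.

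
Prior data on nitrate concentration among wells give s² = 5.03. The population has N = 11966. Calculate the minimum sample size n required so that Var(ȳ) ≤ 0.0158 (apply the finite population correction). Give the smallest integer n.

Without fpc, n₀ = s²/D = 5.03/0.0158 = 318.3544.
With fpc, (1 − n/N)·s²/n ≤ D requires n ≥ n₀/(1 + n₀/N) = 318.3544/(1 + 318.3544/11966) = 310.1041.
Rounding up, n = 311.

311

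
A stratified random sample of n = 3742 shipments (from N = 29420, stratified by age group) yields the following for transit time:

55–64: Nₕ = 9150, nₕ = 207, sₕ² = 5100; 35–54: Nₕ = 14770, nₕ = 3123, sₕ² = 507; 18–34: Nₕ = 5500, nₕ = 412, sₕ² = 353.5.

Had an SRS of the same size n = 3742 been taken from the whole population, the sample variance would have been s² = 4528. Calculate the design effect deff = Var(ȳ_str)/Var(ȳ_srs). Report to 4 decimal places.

2.2623

Var(ȳ_str) = Σ Wₕ²(1−fₕ)sₕ²/nₕ with Wₕ = Nₕ/29420:
  55–64: (9150/29420)²·(1−207/9150)·5100/207 = 2.3292646
  35–54: (14770/29420)²·(1−3123/14770)·507/3123 = 0.032266006
  18–34: (5500/29420)²·(1−412/5500)·353.5/412 = 0.027740652
  → Var(ȳ_str) = 2.3892713.
Var(ȳ_srs) = (1 − 3742/29420)·4528/3742 = 1.0561392.
deff = 2.3892713 / 1.0561392 = 2.2623.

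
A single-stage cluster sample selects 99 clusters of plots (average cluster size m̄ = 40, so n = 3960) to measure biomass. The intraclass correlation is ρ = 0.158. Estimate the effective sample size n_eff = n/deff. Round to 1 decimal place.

deff = 1 + (40 − 1)·0.158 = 1 + 6.162 = 7.162.
n_eff = 3960 / 7.162 = 552.9.

552.9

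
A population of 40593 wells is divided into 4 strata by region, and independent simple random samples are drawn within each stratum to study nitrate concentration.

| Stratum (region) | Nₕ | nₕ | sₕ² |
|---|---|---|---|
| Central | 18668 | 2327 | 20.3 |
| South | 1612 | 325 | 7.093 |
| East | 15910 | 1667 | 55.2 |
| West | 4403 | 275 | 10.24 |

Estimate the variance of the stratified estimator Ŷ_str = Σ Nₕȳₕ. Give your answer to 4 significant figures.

1.089 × 10^7

Var(Ŷ_str) = Σₕ Nₕ²(1 − fₕ)sₕ²/nₕ.
Central: 18668²·(1 − 2327/18668)·20.3/2327 = 2.6611912 × 10^6.
South: 1612²·(1 − 325/1612)·7.093/325 = 45278.307.
East: 15910²·(1 − 1667/15910)·55.2/1667 = 7.5036943 × 10^6.
West: 4403²·(1 − 275/4403)·10.24/275 = 676792.66.
Sum = 1.0886956 × 10^7.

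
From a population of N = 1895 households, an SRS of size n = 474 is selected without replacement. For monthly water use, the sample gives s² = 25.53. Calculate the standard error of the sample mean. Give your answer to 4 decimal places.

0.2010

Under SRS without replacement, Var(ȳ) = (1 − f)·s²/n with f = n/N = 474/1895 = 0.25013193.
Var(ȳ) = (1 − 0.25013193)·25.53/474 = 0.74986807·0.053860759 = 0.040388464.
SE(ȳ) = √(0.040388464) = 0.2010.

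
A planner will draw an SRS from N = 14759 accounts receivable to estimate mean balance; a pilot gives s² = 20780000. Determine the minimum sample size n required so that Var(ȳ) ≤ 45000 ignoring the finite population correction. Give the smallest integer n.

462

Without fpc, n₀ = s²/D = 20780000/45000 = 461.7778.
Rounding up, n = 462.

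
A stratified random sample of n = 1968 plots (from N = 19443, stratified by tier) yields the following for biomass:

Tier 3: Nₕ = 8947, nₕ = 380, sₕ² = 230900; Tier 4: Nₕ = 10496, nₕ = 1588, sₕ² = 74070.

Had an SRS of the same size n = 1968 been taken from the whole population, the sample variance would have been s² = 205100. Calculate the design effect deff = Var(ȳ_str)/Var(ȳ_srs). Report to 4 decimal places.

1.4385

Var(ȳ_str) = Σ Wₕ²(1−fₕ)sₕ²/nₕ with Wₕ = Nₕ/19443:
  Tier 3: (8947/19443)²·(1−380/8947)·230900/380 = 123.20263
  Tier 4: (10496/19443)²·(1−1588/10496)·74070/1588 = 11.536374
  → Var(ȳ_str) = 134.739.
Var(ȳ_srs) = (1 − 1968/19443)·205100/1968 = 93.668696.
deff = 134.739 / 93.668696 = 1.4385.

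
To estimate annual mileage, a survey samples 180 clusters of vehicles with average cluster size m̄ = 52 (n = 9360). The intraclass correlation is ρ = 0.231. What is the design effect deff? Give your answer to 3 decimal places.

deff = 1 + (52 − 1)·0.231 = 1 + 11.781 = 12.781.

12.781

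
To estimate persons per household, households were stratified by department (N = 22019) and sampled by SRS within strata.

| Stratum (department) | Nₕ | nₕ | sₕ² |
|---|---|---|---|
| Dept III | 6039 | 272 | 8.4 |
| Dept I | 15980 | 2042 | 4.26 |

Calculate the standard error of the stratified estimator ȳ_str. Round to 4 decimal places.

0.0564

Var(ȳ_str) = Σₕ Wₕ²(1 − fₕ)sₕ²/nₕ with Wₕ = Nₕ/N, N = 22019.
Dept III: Wₕ = 0.27426314; term = 0.27426314²·(1 − 0.04504057)·8.4/272 = 0.0022183506.
Dept I: Wₕ = 0.72573686; term = 0.72573686²·(1 − 0.12778473)·4.26/2042 = 9.5837597 × 10^-4.
Sum = 0.0031767266.
SE = √(0.0031767266) = 0.0564.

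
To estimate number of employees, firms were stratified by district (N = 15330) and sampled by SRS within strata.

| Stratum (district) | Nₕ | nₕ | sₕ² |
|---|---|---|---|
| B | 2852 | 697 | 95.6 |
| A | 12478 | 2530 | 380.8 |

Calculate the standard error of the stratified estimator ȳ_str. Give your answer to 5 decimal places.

0.28825

Var(ȳ_str) = Σₕ Wₕ²(1 − fₕ)sₕ²/nₕ with Wₕ = Nₕ/N, N = 15330.
B: Wₕ = 0.18604044; term = 0.18604044²·(1 − 0.24438990)·95.6/697 = 0.0035870514.
A: Wₕ = 0.81395956; term = 0.81395956²·(1 − 0.20275685)·380.8/2530 = 0.07950105.
Sum = 0.083088101.
SE = √(0.083088101) = 0.28825.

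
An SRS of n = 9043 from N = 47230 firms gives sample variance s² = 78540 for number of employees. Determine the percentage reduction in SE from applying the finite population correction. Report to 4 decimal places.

f = n/N = 9043/47230 = 0.19146729.
SE_no-fpc = √(s²/n) = 2.9470614; SE_fpc = √((1−f)s²/n) = 2.6499518.
Ratio = √(1−f) = 0.89918447. Reduction = 100·(1 − 0.89918447) = 10.0816%.

10.0816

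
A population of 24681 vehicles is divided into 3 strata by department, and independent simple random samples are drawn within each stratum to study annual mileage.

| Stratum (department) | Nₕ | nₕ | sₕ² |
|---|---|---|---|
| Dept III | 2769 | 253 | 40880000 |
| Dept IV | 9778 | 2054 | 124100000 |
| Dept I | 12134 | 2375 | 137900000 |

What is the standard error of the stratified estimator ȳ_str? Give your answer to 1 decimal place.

Var(ȳ_str) = Σₕ Wₕ²(1 − fₕ)sₕ²/nₕ with Wₕ = Nₕ/N, N = 24681.
Dept III: Wₕ = 0.11219156; term = 0.11219156²·(1 − 0.09136873)·40880000/253 = 1847.9851.
Dept IV: Wₕ = 0.39617520; term = 0.39617520²·(1 − 0.21006341)·124100000/2054 = 7490.9714.
Dept I: Wₕ = 0.49163324; term = 0.49163324²·(1 − 0.19573100)·137900000/2375 = 11287.154.
Sum = 20626.111.
SE = √(20626.111) = 143.6.

143.6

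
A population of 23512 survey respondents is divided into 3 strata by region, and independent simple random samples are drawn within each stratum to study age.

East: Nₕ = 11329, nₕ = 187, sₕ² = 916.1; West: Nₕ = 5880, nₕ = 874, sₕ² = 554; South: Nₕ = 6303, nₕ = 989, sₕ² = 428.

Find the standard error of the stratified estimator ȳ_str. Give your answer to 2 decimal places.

Var(ȳ_str) = Σₕ Wₕ²(1 − fₕ)sₕ²/nₕ with Wₕ = Nₕ/N, N = 23512.
East: Wₕ = 0.48183906; term = 0.48183906²·(1 − 0.01650631)·916.1/187 = 1.1186053.
West: Wₕ = 0.25008506; term = 0.25008506²·(1 − 0.14863946)·554/874 = 0.033751055.
South: Wₕ = 0.26807588; term = 0.26807588²·(1 − 0.15690941)·428/989 = 0.026220272.
Sum = 1.1785766.
SE = √(1.1785766) = 1.09.

1.09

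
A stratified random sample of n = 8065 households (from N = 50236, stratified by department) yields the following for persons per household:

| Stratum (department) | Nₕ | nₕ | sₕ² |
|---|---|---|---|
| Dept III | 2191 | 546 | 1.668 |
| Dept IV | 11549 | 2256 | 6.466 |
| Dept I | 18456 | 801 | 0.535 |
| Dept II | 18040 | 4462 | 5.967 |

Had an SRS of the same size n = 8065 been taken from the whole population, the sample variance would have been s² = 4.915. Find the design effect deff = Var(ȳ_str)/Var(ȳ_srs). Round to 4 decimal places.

0.6691

Var(ȳ_str) = Σ Wₕ²(1−fₕ)sₕ²/nₕ with Wₕ = Nₕ/50236:
  Dept III: (2191/50236)²·(1−546/2191)·1.668/546 = 4.3629635 × 10^-6
  Dept IV: (11549/50236)²·(1−2256/11549)·6.466/2256 = 1.2188965 × 10^-4
  Dept I: (18456/50236)²·(1−801/18456)·0.535/801 = 8.6237561 × 10^-5
  Dept II: (18040/50236)²·(1−4462/18040)·5.967/4462 = 1.2979821 × 10^-4
  → Var(ȳ_str) = 3.4228838 × 10^-4.
Var(ȳ_srs) = (1 − 8065/50236)·4.915/8065 = 5.1158523 × 10^-4.
deff = (3.4228838 × 10^-4) / (5.1158523 × 10^-4) = 0.6691.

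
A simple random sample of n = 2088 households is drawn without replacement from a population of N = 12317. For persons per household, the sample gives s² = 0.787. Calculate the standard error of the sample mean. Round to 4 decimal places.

Under SRS without replacement, Var(ȳ) = (1 − f)·s²/n with f = n/N = 2088/12317 = 0.16952180.
Var(ȳ) = (1 − 0.16952180)·0.787/2088 = 0.83047820·3.7691571 × 10^-4 = 3.1302028 × 10^-4.
SE(ȳ) = √(3.1302028 × 10^-4) = 0.0177.

0.0177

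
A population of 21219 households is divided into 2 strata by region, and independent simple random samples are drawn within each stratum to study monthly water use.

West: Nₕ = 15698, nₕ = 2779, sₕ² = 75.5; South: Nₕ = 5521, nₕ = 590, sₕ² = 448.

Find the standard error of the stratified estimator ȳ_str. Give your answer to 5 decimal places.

0.24114

Var(ȳ_str) = Σₕ Wₕ²(1 − fₕ)sₕ²/nₕ with Wₕ = Nₕ/N, N = 21219.
West: Wₕ = 0.73980866; term = 0.73980866²·(1 − 0.17702892)·75.5/2779 = 0.012237193.
South: Wₕ = 0.26019134; term = 0.26019134²·(1 − 0.10686470)·448/590 = 0.045912287.
Sum = 0.05814948.
SE = √(0.05814948) = 0.24114.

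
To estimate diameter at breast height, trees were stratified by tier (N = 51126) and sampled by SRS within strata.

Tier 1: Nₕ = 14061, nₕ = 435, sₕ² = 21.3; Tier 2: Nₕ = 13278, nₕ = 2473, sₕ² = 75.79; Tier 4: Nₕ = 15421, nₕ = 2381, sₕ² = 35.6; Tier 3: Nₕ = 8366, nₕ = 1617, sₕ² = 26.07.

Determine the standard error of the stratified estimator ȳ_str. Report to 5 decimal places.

0.08228

Var(ȳ_str) = Σₕ Wₕ²(1 − fₕ)sₕ²/nₕ with Wₕ = Nₕ/N, N = 51126.
Tier 1: Wₕ = 0.27502641; term = 0.27502641²·(1 − 0.03093663)·21.3/435 = 0.0035891475.
Tier 2: Wₕ = 0.25971130; term = 0.25971130²·(1 − 0.18624793)·75.79/2473 = 0.0016821379.
Tier 4: Wₕ = 0.30162735; term = 0.30162735²·(1 − 0.15439984)·35.6/2381 = 0.0011502629.
Tier 3: Wₕ = 0.16363494; term = 0.16363494²·(1 − 0.19328233)·26.07/1617 = 3.4826086 × 10^-4.
Sum = 0.0067698092.
SE = √(0.0067698092) = 0.08228.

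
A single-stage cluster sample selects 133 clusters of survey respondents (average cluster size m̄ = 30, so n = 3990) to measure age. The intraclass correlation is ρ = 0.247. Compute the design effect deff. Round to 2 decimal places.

deff = 1 + (30 − 1)·0.247 = 1 + 7.163 = 8.163.

8.16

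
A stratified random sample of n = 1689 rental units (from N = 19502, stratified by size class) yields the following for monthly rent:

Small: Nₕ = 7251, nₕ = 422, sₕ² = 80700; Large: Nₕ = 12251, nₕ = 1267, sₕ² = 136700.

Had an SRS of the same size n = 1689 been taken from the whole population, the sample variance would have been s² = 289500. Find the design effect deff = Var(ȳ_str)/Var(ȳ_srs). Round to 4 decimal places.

0.4029

Var(ȳ_str) = Σ Wₕ²(1−fₕ)sₕ²/nₕ with Wₕ = Nₕ/19502:
  Small: (7251/19502)²·(1−422/7251)·80700/422 = 24.897618
  Large: (12251/19502)²·(1−1267/12251)·136700/1267 = 38.173823
  → Var(ȳ_str) = 63.071441.
Var(ȳ_srs) = (1 − 1689/19502)·289500/1689 = 156.55857.
deff = 63.071441 / 156.55857 = 0.4029.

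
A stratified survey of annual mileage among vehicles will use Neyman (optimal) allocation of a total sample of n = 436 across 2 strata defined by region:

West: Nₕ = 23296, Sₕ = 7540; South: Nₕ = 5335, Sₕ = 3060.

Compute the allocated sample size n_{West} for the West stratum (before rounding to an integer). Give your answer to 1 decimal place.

Neyman allocation: nₕ = n·NₕSₕ / Σⱼ NⱼSⱼ.
Σ NⱼSⱼ = 23296·7540 + 5335·3060 = 1.9197694 × 10^8.
n_{West} = 436·23296·7540 / (1.9197694 × 10^8) = 398.9.

398.9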